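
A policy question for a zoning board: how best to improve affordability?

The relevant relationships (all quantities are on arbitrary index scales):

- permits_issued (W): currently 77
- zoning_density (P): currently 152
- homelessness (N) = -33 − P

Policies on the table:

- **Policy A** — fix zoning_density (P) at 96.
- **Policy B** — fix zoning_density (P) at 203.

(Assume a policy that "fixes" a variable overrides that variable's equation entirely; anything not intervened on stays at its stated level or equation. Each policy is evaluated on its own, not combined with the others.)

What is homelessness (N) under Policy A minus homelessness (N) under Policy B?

107

Policy A (P := 96):
  P = 96
  N = -33 − 96 = -129
Policy B (P := 203):
  P = 203
  N = -33 − 203 = -236
N: -129 − (-236) = 107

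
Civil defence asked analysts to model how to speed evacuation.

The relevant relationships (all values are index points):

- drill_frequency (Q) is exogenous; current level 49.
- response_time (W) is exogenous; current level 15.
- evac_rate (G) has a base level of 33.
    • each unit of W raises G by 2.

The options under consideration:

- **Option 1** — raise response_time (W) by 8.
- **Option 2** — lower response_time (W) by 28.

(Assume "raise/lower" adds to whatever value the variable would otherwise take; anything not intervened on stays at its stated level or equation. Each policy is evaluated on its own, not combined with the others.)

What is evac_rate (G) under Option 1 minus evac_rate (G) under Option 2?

72

Option 1 (W + 8):
  W = 15 + 8 = 23
  G = 33 + 2·23 = 79
Option 2 (W − 28):
  W = 15 − 28 = -13
  G = 33 + 2·(-13) = 7
G: 79 − 7 = 72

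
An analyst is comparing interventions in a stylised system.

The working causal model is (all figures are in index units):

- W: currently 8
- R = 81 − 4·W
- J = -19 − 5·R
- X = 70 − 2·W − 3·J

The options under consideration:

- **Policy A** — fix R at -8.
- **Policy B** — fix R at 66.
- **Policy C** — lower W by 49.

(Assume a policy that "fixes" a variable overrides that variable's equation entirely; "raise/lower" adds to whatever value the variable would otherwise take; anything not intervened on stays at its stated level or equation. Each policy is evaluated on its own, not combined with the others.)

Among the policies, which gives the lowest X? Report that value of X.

Policy A (R := -8):
  W = 8
  R = -8
  J = -19 − 5·(-8) = 21
  X = 70 − 2·8 − 3·21 = -9
Policy B (R := 66):
  W = 8
  R = 66
  J = -19 − 5·66 = -349
  X = 70 − 2·8 − 3·(-349) = 1101
Policy C (W − 49):
  W = 8 − 49 = -41
  R = 81 − 4·(-41) = 245
  J = -19 − 5·245 = -1244
  X = 70 − 2·(-41) − 3·(-1244) = 3884
Comparing — Policy A: X=-9, Policy B: X=1101, Policy C: X=3884. Lowest is -9 (Policy A).

-9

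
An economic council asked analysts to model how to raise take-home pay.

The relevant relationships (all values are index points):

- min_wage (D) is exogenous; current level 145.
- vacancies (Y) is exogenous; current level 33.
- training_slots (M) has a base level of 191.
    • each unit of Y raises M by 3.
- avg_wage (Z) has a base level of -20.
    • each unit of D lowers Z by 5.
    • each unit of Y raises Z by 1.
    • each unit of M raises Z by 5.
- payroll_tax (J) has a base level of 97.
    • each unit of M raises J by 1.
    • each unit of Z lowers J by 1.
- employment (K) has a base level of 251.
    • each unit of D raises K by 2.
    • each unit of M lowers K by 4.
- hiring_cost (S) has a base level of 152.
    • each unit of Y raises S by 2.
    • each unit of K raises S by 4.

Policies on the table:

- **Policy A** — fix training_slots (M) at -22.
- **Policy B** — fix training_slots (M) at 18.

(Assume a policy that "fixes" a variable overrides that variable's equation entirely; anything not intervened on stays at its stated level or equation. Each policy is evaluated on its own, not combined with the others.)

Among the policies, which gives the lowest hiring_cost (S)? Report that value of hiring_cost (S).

2094

Policy A (M := -22):
  D = 145
  Y = 33
  M = -22
  K = 251 + 2·145 − 4·(-22) = 629
  S = 152 + 2·33 + 4·629 = 2734
Policy B (M := 18):
  D = 145
  Y = 33
  M = 18
  K = 251 + 2·145 − 4·18 = 469
  S = 152 + 2·33 + 4·469 = 2094
Comparing — Policy A: S=2734, Policy B: S=2094. Lowest is 2094 (Policy B).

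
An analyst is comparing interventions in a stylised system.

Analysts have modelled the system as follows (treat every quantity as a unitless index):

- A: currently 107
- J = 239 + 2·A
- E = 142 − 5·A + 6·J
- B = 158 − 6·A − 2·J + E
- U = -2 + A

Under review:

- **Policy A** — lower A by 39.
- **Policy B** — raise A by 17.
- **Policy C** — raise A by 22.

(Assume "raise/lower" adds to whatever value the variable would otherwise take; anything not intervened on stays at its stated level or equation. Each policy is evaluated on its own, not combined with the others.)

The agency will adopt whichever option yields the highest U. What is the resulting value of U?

Policy A (A − 39):
  A = 107 − 39 = 68
  U = -2 + 68 = 66
Policy B (A + 17):
  A = 107 + 17 = 124
  U = -2 + 124 = 122
Policy C (A + 22):
  A = 107 + 22 = 129
  U = -2 + 129 = 127
Comparing — Policy A: U=66, Policy B: U=122, Policy C: U=127. Highest is 127 (Policy C).

127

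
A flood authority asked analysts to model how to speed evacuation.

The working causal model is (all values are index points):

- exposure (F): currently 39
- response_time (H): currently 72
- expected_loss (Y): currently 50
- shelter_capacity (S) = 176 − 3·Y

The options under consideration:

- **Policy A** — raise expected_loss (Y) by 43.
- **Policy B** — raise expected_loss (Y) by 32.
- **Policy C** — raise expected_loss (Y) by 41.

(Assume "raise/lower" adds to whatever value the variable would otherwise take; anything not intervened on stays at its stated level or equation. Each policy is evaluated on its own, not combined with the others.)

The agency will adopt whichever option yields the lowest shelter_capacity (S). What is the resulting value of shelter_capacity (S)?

-103

Policy A (Y + 43):
  Y = 50 + 43 = 93
  S = 176 − 3·93 = -103
Policy B (Y + 32):
  Y = 50 + 32 = 82
  S = 176 − 3·82 = -70
Policy C (Y + 41):
  Y = 50 + 41 = 91
  S = 176 − 3·91 = -97
Comparing — Policy A: S=-103, Policy B: S=-70, Policy C: S=-97. Lowest is -103 (Policy A).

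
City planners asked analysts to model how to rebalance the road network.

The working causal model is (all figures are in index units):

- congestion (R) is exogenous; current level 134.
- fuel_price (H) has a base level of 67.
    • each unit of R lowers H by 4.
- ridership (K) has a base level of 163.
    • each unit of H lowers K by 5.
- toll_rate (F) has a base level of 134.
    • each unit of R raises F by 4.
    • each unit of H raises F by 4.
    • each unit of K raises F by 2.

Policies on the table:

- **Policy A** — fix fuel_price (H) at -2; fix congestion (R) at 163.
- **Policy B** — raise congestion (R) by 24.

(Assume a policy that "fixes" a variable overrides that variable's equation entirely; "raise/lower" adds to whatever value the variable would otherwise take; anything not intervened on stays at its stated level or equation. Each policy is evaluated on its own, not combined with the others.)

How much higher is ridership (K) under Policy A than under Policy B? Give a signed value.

-2815

Policy A (H := -2, R := 163):
  R = 163
  H = -2
  K = 163 − 5·(-2) = 173
Policy B (R + 24):
  R = 134 + 24 = 158
  H = 67 − 4·158 = -565
  K = 163 − 5·(-565) = 2988
K: 173 − 2988 = -2815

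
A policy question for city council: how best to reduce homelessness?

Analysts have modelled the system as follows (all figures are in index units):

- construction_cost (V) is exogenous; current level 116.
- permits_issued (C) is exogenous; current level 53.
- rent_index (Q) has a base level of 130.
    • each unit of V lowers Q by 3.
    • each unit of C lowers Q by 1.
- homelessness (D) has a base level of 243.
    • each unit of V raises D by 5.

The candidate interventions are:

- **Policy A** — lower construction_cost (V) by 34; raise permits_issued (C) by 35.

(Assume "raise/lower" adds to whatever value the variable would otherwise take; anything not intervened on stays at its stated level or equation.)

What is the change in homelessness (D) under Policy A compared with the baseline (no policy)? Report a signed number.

Baseline:
  V = 116
  D = 243 + 5·116 = 823
Policy A (V − 34, C + 35):
  V = 116 − 34 = 82
  D = 243 + 5·82 = 653
Change in D: 653 − 823 = -170

-170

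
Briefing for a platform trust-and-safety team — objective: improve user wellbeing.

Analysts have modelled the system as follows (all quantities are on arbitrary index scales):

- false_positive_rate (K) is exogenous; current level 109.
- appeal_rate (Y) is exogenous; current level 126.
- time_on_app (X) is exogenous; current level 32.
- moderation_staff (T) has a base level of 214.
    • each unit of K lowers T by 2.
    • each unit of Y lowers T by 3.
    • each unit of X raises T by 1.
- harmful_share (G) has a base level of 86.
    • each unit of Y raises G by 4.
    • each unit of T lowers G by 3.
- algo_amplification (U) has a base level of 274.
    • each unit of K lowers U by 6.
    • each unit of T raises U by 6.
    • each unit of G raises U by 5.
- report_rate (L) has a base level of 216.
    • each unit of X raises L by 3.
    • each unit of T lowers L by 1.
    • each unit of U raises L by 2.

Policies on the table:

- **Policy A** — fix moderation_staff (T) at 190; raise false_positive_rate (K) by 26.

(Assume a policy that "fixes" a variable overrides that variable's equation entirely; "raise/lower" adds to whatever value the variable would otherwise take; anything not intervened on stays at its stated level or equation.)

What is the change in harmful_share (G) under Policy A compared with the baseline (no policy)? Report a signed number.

-1620

Baseline:
  K = 109
  Y = 126
  X = 32
  T = 214 − 2·109 − 3·126 + 32 = -350
  G = 86 + 4·126 − 3·(-350) = 1640
Policy A (T := 190, K + 26):
  K = 109 + 26 = 135
  Y = 126
  X = 32
  T = 190
  G = 86 + 4·126 − 3·190 = 20
Change in G: 20 − 1640 = -1620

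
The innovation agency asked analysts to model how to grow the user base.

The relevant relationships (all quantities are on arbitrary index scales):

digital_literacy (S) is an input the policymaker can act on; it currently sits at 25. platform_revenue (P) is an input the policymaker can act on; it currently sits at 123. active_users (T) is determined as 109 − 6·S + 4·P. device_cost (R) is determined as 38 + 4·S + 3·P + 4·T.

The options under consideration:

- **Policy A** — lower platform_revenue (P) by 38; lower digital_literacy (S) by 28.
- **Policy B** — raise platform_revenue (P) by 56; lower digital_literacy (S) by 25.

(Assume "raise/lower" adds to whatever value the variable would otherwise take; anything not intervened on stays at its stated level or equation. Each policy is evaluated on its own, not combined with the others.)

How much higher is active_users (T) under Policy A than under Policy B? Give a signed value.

Policy A (P − 38, S − 28):
  S = 25 − 28 = -3
  P = 123 − 38 = 85
  T = 109 − 6·(-3) + 4·85 = 467
Policy B (P + 56, S − 25):
  S = 25 − 25 = 0
  P = 123 + 56 = 179
  T = 109 − 6·0 + 4·179 = 825
T: 467 − 825 = -358

-358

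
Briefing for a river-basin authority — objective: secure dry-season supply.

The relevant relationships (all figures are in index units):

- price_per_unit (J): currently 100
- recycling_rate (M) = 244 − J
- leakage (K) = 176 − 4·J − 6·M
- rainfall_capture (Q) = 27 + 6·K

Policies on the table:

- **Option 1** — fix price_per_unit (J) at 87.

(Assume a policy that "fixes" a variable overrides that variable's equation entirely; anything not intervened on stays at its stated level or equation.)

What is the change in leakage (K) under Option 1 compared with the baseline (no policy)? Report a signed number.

Baseline:
  J = 100
  M = 244 − 100 = 144
  K = 176 − 4·100 − 6·144 = -1088
Option 1 (J := 87):
  J = 87
  M = 244 − 87 = 157
  K = 176 − 4·87 − 6·157 = -1114
Change in K: -1114 − (-1088) = -26

-26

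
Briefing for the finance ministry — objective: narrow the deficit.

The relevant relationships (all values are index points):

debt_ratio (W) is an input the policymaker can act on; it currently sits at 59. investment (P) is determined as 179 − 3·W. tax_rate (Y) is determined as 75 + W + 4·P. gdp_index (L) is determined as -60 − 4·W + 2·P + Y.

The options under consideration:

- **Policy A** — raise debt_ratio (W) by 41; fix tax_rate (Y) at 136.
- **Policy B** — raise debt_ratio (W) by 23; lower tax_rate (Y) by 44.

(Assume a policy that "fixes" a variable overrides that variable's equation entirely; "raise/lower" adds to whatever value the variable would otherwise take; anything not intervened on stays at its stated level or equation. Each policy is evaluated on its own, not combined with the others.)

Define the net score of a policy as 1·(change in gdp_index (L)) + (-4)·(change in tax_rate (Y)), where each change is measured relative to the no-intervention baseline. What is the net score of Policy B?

661

Baseline:
  W = 59
  P = 179 − 3·59 = 2
  Y = 75 + 59 + 4·2 = 142
  L = -60 − 4·59 + 2·2 + 142 = -150
Policy B (W + 23, Y − 44):
  W = 59 + 23 = 82
  P = 179 − 3·82 = -67
  Y = 75 + 82 + 4·(-67) (−44 from intervention) = -155
  L = -60 − 4·82 + 2·(-67) + (-155) = -677
ΔL = -677 − (-150) = -527; ΔY = -155 − 142 = -297
Score = 1·(-527) + (-4)·(-297) = 661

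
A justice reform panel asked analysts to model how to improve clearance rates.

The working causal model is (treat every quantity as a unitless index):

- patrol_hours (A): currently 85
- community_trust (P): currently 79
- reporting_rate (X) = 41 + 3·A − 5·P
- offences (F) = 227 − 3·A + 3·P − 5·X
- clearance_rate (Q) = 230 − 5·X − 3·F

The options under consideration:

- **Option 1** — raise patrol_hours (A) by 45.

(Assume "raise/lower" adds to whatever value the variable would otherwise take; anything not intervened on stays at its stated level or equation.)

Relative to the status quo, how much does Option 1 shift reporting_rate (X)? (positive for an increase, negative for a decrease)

Baseline:
  A = 85
  P = 79
  X = 41 + 3·85 − 5·79 = -99
Option 1 (A + 45):
  A = 85 + 45 = 130
  P = 79
  X = 41 + 3·130 − 5·79 = 36
Change in X: 36 − (-99) = 135

135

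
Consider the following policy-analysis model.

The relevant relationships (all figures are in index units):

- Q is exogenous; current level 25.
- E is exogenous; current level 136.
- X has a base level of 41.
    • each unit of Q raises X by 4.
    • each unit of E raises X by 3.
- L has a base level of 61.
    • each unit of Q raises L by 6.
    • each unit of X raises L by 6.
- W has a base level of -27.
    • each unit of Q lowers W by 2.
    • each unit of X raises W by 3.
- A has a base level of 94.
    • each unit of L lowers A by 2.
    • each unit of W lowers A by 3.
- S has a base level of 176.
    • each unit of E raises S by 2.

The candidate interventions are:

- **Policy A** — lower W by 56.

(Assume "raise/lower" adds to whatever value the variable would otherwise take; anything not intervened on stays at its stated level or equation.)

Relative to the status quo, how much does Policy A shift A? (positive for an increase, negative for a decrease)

168

Baseline:
  Q = 25
  E = 136
  X = 41 + 4·25 + 3·136 = 549
  L = 61 + 6·25 + 6·549 = 3505
  W = -27 − 2·25 + 3·549 = 1570
  A = 94 − 2·3505 − 3·1570 = -11626
Policy A (W − 56):
  Q = 25
  E = 136
  X = 41 + 4·25 + 3·136 = 549
  L = 61 + 6·25 + 6·549 = 3505
  W = -27 − 2·25 + 3·549 (−56 from intervention) = 1514
  A = 94 − 2·3505 − 3·1514 = -11458
Change in A: -11458 − (-11626) = 168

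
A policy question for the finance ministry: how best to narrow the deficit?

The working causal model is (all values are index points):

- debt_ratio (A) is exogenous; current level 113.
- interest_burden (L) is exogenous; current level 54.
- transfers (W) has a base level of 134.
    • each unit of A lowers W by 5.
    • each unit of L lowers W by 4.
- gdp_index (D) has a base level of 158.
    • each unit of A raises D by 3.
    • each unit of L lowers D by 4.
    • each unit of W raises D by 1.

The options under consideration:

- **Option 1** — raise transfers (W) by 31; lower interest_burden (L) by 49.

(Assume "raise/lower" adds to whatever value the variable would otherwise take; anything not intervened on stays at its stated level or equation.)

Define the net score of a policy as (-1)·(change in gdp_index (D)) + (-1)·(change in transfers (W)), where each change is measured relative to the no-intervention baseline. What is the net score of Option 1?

-650

Baseline:
  A = 113
  L = 54
  W = 134 − 5·113 − 4·54 = -647
  D = 158 + 3·113 − 4·54 + (-647) = -366
Option 1 (W + 31, L − 49):
  A = 113
  L = 54 − 49 = 5
  W = 134 − 5·113 − 4·5 (+31 from intervention) = -420
  D = 158 + 3·113 − 4·5 + (-420) = 57
ΔD = 57 − (-366) = 423; ΔW = -420 − (-647) = 227
Score = (-1)·423 + (-1)·227 = -650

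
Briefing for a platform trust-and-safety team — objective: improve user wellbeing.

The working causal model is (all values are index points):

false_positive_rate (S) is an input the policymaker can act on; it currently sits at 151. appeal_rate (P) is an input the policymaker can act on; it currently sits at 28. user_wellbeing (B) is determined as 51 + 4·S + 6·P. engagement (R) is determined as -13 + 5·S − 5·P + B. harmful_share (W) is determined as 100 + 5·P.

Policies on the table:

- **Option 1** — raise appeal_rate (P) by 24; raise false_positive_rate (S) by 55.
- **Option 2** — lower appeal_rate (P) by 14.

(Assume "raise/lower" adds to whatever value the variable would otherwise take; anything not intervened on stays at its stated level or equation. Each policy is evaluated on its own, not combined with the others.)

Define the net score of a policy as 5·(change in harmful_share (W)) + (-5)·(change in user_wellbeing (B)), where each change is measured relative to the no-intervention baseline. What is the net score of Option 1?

-1220

Baseline:
  S = 151
  P = 28
  B = 51 + 4·151 + 6·28 = 823
  W = 100 + 5·28 = 240
Option 1 (P + 24, S + 55):
  S = 151 + 55 = 206
  P = 28 + 24 = 52
  B = 51 + 4·206 + 6·52 = 1187
  W = 100 + 5·52 = 360
ΔW = 360 − 240 = 120; ΔB = 1187 − 823 = 364
Score = 5·120 + (-5)·364 = -1220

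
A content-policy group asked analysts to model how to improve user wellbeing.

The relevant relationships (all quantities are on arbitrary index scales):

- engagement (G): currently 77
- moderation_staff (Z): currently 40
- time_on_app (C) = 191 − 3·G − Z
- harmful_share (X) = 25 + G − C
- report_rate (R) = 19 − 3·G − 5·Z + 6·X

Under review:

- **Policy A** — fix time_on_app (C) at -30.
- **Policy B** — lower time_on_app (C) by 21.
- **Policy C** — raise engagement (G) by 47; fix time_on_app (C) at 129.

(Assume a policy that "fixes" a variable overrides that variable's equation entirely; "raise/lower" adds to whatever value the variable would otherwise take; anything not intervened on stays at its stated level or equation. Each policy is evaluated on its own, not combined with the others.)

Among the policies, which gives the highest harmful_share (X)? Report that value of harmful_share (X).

Policy A (C := -30):
  G = 77
  Z = 40
  C = -30
  X = 25 + 77 − (-30) = 132
Policy B (C − 21):
  G = 77
  Z = 40
  C = 191 − 3·77 − 40 (−21 from intervention) = -101
  X = 25 + 77 − (-101) = 203
Policy C (G + 47, C := 129):
  G = 77 + 47 = 124
  Z = 40
  C = 129
  X = 25 + 124 − 129 = 20
Comparing — Policy A: X=132, Policy B: X=203, Policy C: X=20. Highest is 203 (Policy B).

203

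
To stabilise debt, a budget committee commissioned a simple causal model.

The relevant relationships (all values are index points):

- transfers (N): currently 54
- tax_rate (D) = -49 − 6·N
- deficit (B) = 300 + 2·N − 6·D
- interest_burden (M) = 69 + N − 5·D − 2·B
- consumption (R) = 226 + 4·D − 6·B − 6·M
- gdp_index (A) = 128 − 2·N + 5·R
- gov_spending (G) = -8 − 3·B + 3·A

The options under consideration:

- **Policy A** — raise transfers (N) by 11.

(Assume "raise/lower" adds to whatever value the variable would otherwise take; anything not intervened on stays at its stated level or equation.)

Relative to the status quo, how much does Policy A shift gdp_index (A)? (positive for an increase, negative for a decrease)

968

Baseline:
  N = 54
  D = -49 − 6·54 = -373
  B = 300 + 2·54 − 6·(-373) = 2646
  M = 69 + 54 − 5·(-373) − 2·2646 = -3304
  R = 226 + 4·(-373) − 6·2646 − 6·(-3304) = 2682
  A = 128 − 2·54 + 5·2682 = 13430
Policy A (N + 11):
  N = 54 + 11 = 65
  D = -49 − 6·65 = -439
  B = 300 + 2·65 − 6·(-439) = 3064
  M = 69 + 65 − 5·(-439) − 2·3064 = -3799
  R = 226 + 4·(-439) − 6·3064 − 6·(-3799) = 2880
  A = 128 − 2·65 + 5·2880 = 14398
Change in A: 14398 − 13430 = 968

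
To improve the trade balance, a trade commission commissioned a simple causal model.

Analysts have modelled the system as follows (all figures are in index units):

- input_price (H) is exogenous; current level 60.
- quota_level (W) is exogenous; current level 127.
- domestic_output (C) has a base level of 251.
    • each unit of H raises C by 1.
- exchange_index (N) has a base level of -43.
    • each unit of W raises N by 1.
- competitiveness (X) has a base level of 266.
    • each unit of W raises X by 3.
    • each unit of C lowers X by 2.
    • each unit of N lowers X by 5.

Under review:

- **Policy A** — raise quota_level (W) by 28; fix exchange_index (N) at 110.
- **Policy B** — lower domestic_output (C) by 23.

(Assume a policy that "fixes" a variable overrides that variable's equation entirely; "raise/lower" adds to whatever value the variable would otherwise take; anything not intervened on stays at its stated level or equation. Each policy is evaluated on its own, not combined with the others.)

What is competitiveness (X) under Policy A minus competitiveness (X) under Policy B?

-92

Policy A (W + 28, N := 110):
  H = 60
  W = 127 + 28 = 155
  C = 251 + 60 = 311
  N = 110
  X = 266 + 3·155 − 2·311 − 5·110 = -441
Policy B (C − 23):
  H = 60
  W = 127
  C = 251 + 60 (−23 from intervention) = 288
  N = -43 + 127 = 84
  X = 266 + 3·127 − 2·288 − 5·84 = -349
X: -441 − (-349) = -92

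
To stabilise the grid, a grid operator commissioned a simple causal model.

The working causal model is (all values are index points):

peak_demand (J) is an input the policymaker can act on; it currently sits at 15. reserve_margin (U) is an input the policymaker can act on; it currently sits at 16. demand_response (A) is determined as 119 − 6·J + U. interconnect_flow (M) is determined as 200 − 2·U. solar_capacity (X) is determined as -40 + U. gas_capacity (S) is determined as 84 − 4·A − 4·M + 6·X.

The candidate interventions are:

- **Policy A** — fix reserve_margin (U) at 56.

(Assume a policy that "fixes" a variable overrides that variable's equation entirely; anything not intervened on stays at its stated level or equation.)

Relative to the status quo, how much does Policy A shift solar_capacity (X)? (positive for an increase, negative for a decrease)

40

Baseline:
  U = 16
  X = -40 + 16 = -24
Policy A (U := 56):
  U = 56
  X = -40 + 56 = 16
Change in X: 16 − (-24) = 40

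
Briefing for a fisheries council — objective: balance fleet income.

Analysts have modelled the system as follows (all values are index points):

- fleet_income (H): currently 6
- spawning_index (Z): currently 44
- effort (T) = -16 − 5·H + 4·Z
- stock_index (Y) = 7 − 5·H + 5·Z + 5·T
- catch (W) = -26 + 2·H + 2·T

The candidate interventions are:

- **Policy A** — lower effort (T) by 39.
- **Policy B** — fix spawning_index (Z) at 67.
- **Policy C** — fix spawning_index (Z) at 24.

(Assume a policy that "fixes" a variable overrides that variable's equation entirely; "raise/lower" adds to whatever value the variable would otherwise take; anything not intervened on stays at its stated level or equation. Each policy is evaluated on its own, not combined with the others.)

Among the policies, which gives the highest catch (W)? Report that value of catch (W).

430

Policy A (T − 39):
  H = 6
  Z = 44
  T = -16 − 5·6 + 4·44 (−39 from intervention) = 91
  W = -26 + 2·6 + 2·91 = 168
Policy B (Z := 67):
  H = 6
  Z = 67
  T = -16 − 5·6 + 4·67 = 222
  W = -26 + 2·6 + 2·222 = 430
Policy C (Z := 24):
  H = 6
  Z = 24
  T = -16 − 5·6 + 4·24 = 50
  W = -26 + 2·6 + 2·50 = 86
Comparing — Policy A: W=168, Policy B: W=430, Policy C: W=86. Highest is 430 (Policy B).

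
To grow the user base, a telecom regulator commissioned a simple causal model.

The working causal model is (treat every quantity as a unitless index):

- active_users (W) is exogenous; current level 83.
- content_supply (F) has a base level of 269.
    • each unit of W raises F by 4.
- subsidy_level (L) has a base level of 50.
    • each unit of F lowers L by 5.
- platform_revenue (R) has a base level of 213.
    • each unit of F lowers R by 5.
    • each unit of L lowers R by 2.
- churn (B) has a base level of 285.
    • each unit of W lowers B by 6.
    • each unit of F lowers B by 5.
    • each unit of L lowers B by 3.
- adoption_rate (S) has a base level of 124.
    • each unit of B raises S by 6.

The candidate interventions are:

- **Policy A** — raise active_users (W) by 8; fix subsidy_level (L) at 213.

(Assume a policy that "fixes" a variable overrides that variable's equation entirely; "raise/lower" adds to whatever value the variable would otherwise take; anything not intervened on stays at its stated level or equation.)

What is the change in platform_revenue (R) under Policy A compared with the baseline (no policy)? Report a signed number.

Baseline:
  W = 83
  F = 269 + 4·83 = 601
  L = 50 − 5·601 = -2955
  R = 213 − 5·601 − 2·(-2955) = 3118
Policy A (W + 8, L := 213):
  W = 83 + 8 = 91
  F = 269 + 4·91 = 633
  L = 213
  R = 213 − 5·633 − 2·213 = -3378
Change in R: -3378 − 3118 = -6496

-6496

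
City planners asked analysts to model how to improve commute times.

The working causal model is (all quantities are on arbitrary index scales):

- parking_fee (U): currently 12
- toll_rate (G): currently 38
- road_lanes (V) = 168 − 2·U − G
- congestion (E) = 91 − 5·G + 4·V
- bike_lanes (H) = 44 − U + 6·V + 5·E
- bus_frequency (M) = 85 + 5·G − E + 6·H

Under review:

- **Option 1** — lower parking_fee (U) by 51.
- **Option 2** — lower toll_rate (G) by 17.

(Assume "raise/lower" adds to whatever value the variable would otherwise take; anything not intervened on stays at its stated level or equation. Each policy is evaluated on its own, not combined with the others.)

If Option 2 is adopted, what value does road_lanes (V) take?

Option 2 (G − 17):
  U = 12
  G = 38 − 17 = 21
  V = 168 − 2·12 − 21 = 123

123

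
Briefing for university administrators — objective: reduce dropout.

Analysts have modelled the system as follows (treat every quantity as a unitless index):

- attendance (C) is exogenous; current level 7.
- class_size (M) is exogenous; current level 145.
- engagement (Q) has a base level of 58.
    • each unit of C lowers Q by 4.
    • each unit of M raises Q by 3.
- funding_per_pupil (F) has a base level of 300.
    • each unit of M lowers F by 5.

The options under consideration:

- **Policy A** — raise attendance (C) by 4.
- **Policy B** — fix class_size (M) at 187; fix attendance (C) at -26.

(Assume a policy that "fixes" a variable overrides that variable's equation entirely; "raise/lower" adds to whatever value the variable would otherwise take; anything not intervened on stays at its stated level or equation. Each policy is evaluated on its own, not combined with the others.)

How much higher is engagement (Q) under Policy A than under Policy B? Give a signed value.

-274

Policy A (C + 4):
  C = 7 + 4 = 11
  M = 145
  Q = 58 − 4·11 + 3·145 = 449
Policy B (M := 187, C := -26):
  C = -26
  M = 187
  Q = 58 − 4·(-26) + 3·187 = 723
Q: 449 − 723 = -274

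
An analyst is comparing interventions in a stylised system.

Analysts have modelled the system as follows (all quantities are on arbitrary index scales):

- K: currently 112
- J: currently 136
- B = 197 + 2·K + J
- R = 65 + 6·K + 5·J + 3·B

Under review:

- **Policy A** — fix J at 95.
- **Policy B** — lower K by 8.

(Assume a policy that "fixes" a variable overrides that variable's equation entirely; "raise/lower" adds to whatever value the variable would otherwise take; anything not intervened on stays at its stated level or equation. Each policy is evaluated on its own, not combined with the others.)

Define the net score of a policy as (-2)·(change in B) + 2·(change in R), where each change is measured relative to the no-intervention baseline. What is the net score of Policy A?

Baseline:
  K = 112
  J = 136
  B = 197 + 2·112 + 136 = 557
  R = 65 + 6·112 + 5·136 + 3·557 = 3088
Policy A (J := 95):
  K = 112
  J = 95
  B = 197 + 2·112 + 95 = 516
  R = 65 + 6·112 + 5·95 + 3·516 = 2760
ΔB = 516 − 557 = -41; ΔR = 2760 − 3088 = -328
Score = (-2)·(-41) + 2·(-328) = -574

-574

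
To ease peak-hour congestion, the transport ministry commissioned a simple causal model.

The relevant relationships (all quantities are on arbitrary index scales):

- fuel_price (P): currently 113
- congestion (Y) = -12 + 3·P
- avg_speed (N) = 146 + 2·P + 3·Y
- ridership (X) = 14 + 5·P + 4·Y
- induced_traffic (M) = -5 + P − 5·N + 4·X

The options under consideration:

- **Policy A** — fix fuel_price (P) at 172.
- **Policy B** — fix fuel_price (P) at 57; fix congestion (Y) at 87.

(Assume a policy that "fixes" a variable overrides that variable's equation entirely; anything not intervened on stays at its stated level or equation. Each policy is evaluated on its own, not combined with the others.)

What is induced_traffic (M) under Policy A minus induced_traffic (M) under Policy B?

1682

Policy A (P := 172):
  P = 172
  Y = -12 + 3·172 = 504
  N = 146 + 2·172 + 3·504 = 2002
  X = 14 + 5·172 + 4·504 = 2890
  M = -5 + 172 − 5·2002 + 4·2890 = 1717
Policy B (P := 57, Y := 87):
  P = 57
  Y = 87
  N = 146 + 2·57 + 3·87 = 521
  X = 14 + 5·57 + 4·87 = 647
  M = -5 + 57 − 5·521 + 4·647 = 35
M: 1717 − 35 = 1682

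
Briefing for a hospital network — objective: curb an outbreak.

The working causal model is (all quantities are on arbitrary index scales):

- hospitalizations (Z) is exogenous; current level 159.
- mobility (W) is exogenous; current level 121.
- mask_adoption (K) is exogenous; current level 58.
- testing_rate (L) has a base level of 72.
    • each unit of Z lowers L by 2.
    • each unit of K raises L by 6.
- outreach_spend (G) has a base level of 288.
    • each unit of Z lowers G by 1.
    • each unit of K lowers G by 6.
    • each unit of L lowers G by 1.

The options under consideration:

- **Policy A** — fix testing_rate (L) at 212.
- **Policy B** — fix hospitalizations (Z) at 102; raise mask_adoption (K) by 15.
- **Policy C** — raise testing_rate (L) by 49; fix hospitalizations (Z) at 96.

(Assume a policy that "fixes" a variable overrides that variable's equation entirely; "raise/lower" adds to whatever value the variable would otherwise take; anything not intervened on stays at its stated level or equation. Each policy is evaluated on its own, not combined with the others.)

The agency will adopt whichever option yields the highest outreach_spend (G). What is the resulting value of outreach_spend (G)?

-431

Policy A (L := 212):
  Z = 159
  K = 58
  L = 212
  G = 288 − 159 − 6·58 − 212 = -431
Policy B (Z := 102, K + 15):
  Z = 102
  K = 58 + 15 = 73
  L = 72 − 2·102 + 6·73 = 306
  G = 288 − 102 − 6·73 − 306 = -558
Policy C (L + 49, Z := 96):
  Z = 96
  K = 58
  L = 72 − 2·96 + 6·58 (+49 from intervention) = 277
  G = 288 − 96 − 6·58 − 277 = -433
Comparing — Policy A: G=-431, Policy B: G=-558, Policy C: G=-433. Highest is -431 (Policy A).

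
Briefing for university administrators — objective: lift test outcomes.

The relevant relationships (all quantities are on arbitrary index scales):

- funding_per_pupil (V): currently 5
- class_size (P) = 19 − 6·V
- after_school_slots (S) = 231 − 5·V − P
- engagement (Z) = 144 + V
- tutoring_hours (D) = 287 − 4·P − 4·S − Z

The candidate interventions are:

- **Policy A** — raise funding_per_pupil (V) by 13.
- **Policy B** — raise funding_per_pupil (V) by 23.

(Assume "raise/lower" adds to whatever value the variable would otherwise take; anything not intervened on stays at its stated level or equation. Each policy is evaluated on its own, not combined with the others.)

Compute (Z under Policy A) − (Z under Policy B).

-10

Policy A (V + 13):
  V = 5 + 13 = 18
  Z = 144 + 18 = 162
Policy B (V + 23):
  V = 5 + 23 = 28
  Z = 144 + 28 = 172
Z: 162 − 172 = -10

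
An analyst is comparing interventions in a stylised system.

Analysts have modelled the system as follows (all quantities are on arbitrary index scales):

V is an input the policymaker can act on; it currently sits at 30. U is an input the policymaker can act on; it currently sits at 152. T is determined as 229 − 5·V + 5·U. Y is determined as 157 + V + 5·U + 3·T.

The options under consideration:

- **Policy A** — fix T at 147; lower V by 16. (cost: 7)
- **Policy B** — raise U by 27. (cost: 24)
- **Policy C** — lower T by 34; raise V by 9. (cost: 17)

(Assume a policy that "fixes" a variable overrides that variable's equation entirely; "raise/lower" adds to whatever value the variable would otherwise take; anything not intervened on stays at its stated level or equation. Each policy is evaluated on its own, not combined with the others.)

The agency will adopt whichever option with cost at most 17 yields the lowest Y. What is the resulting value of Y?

1372

Policy A (T := 147, V − 16):
  V = 30 − 16 = 14
  U = 152
  T = 147
  Y = 157 + 14 + 5·152 + 3·147 = 1372
Policy C (T − 34, V + 9):
  V = 30 + 9 = 39
  U = 152
  T = 229 − 5·39 + 5·152 (−34 from intervention) = 760
  Y = 157 + 39 + 5·152 + 3·760 = 3236
Comparing — Policy A: Y=1372, Policy C: Y=3236. Lowest is 1372 (Policy A).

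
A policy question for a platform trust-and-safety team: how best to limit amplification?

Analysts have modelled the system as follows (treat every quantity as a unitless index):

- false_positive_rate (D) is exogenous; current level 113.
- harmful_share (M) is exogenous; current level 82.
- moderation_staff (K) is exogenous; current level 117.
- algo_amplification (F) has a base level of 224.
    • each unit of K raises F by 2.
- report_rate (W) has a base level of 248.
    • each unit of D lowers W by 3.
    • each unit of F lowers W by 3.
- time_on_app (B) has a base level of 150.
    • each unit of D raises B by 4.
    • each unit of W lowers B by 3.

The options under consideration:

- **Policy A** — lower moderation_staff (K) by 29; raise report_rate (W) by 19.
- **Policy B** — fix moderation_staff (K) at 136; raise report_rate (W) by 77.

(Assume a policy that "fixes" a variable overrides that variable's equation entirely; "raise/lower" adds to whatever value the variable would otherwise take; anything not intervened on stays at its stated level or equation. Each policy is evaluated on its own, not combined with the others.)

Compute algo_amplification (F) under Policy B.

496

Policy B (K := 136, W + 77):
  K = 136
  F = 224 + 2·136 = 496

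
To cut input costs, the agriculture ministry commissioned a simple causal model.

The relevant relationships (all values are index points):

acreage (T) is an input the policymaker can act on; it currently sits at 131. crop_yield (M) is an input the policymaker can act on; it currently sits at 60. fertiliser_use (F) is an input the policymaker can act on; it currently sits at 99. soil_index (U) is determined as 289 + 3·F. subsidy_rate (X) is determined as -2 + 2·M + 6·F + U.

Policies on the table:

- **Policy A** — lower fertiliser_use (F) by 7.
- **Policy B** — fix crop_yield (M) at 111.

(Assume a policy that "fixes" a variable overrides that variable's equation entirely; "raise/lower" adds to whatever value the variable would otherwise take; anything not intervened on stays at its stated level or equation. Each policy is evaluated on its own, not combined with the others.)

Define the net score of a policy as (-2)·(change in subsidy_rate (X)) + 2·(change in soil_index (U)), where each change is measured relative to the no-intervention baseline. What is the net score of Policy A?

Baseline:
  M = 60
  F = 99
  U = 289 + 3·99 = 586
  X = -2 + 2·60 + 6·99 + 586 = 1298
Policy A (F − 7):
  M = 60
  F = 99 − 7 = 92
  U = 289 + 3·92 = 565
  X = -2 + 2·60 + 6·92 + 565 = 1235
ΔX = 1235 − 1298 = -63; ΔU = 565 − 586 = -21
Score = (-2)·(-63) + 2·(-21) = 84

84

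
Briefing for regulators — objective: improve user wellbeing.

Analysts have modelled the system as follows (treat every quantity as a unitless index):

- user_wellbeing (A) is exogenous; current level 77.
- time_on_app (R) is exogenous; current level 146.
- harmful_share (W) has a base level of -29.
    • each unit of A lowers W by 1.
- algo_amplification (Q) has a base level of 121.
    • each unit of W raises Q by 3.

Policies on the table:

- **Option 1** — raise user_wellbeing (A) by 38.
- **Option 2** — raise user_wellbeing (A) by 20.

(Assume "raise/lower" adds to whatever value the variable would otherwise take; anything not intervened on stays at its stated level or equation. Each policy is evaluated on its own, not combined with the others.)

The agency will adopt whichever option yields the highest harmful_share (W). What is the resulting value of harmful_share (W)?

Option 1 (A + 38):
  A = 77 + 38 = 115
  W = -29 − 115 = -144
Option 2 (A + 20):
  A = 77 + 20 = 97
  W = -29 − 97 = -126
Comparing — Option 1: W=-144, Option 2: W=-126. Highest is -126 (Option 2).

-126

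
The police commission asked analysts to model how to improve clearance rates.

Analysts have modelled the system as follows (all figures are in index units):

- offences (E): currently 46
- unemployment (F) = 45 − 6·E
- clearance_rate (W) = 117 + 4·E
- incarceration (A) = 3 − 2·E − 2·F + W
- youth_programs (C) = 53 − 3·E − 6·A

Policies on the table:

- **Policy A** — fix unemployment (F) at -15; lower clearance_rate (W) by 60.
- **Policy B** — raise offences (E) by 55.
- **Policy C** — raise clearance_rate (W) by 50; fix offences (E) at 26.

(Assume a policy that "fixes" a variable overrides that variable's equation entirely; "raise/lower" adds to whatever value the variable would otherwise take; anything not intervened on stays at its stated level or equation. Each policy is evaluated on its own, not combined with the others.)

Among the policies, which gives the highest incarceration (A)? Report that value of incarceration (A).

1444

Policy A (F := -15, W − 60):
  E = 46
  F = -15
  W = 117 + 4·46 (−60 from intervention) = 241
  A = 3 − 2·46 − 2·(-15) + 241 = 182
Policy B (E + 55):
  E = 46 + 55 = 101
  F = 45 − 6·101 = -561
  W = 117 + 4·101 = 521
  A = 3 − 2·101 − 2·(-561) + 521 = 1444
Policy C (W + 50, E := 26):
  E = 26
  F = 45 − 6·26 = -111
  W = 117 + 4·26 (+50 from intervention) = 271
  A = 3 − 2·26 − 2·(-111) + 271 = 444
Comparing — Policy A: A=182, Policy B: A=1444, Policy C: A=444. Highest is 1444 (Policy B).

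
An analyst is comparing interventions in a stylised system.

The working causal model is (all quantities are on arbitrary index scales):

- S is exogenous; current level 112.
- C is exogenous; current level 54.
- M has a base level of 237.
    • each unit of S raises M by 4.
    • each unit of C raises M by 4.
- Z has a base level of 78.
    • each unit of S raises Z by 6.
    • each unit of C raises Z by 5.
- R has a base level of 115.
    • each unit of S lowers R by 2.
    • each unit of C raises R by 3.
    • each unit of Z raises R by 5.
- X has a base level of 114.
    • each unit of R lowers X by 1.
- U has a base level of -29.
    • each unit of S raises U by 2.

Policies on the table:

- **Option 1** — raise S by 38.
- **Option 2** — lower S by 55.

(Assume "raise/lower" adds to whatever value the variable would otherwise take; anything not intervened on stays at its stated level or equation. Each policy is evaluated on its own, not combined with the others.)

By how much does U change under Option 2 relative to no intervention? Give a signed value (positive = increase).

Baseline:
  S = 112
  U = -29 + 2·112 = 195
Option 2 (S − 55):
  S = 112 − 55 = 57
  U = -29 + 2·57 = 85
Change in U: 85 − 195 = -110

-110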